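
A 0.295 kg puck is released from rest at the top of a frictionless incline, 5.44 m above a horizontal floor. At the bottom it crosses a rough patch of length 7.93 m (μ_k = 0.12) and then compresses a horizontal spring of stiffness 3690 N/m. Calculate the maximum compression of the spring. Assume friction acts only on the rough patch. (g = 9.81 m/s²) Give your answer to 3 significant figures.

x = 0.0839 m

Initial energy: E₁ = mgh = (0.295)(9.81)(5.44) = 15.743 J
Friction removes W_f = μ_k mg d = (0.12)(0.295)(9.81)(7.93) = 2.754 J
Energy reaching the spring: E = 15.743 − 2.754 = 12.989 J
At max compression ½kx² = E ⇒ x = √(2E/k) = √(2 × 12.989/3690) = 0.08391 m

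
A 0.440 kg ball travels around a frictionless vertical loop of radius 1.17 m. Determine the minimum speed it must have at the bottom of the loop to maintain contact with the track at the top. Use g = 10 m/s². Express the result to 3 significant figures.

v = 7.65 m/s

At the top: mg = mv_top²/r ⇒ v_top² = gr = 11.70 m²/s²
Energy from bottom to top (height 2r): ½mv_bot² = ½mv_top² + mg(2r)
v_bot² = gr + 4gr = 5gr = 58.50
v_bot = √(5gr) = 7.649 m/s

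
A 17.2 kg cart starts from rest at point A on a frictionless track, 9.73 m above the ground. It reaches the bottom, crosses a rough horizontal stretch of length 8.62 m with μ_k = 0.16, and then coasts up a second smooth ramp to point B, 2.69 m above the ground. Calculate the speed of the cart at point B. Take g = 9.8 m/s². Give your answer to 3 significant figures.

v = 10.5 m/s

Energy at A: mgh₁ = (17.2)(9.8)(9.73) = 1640.1 J
Friction loss: W_f = μ_k mg d = 232.5 J
At B: ½mv² + mgh₂ = mgh₁ − W_f
½mv² = 1640.1 − 232.5 − 453.43 = 954.18 J
v = √(2 × 954.18/17.2) = 10.53 m/s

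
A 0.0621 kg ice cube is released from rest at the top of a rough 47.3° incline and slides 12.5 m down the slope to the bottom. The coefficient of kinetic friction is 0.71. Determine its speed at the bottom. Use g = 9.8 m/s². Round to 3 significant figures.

v = 7.88 m/s

Energy: mgh = ½mv² + W_f, with h = L sinθ and W_f = μ_k (mg cosθ) L
mgh = mgL sinθ = (0.0621)(9.8)(12.5)sin47.3° = 5.5907 J
W_f = μ_k mg cosθ · L = (0.71)(0.0621)(9.8)cos47.3°·12.5 = 3.663 J
½mv² = 5.5907 − 3.663 = 1.9278 J
v = √(2 × 1.9278/0.0621) = 7.880 m/s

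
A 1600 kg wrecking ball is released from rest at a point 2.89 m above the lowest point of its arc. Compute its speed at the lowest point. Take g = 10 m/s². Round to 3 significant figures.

v = 7.60 m/s

Equating total energy at the two states: mgh = ½mv²
v = √(2gh) = √(2 × 10 × 2.89) = √57.800 = 7.603 m/s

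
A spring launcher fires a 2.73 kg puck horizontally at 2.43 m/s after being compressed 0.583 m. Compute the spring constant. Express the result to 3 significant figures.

½kx² = ½mv²
k = mv²/x² = (2.73)(2.43)²/(0.583)² = 47.43 N/m

k = 47.4 N/m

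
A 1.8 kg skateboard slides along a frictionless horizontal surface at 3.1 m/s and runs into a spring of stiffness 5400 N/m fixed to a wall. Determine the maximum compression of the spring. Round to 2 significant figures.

Conservation of energy between contact and max compression: ½mv² = ½kx²
x = v√(m/k) = 3.1 × √(1.8/5400) = 0.05660 m

x = 0.057 m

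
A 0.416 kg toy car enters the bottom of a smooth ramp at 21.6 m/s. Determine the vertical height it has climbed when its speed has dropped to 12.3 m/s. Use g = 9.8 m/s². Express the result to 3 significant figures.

Conservation of energy: ½mv₁² = ½mv₂² + mgh
h = (v₁² − v₂²)/(2g) = (21.6² − 12.3²)/(2 × 9.8) = 16.09 m

h = 16.1 m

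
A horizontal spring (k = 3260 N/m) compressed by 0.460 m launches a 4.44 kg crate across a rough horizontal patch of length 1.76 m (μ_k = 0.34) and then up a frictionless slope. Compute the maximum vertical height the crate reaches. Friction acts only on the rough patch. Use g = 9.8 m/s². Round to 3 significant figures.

Spring energy: E₀ = ½kx² = ½(3260)(0.460)² = 344.91 J
Friction: W_f = μ_k mg d = (0.34)(4.44)(9.8)(1.76) = 26.04 J
Energy at base of ramp: E = 344.91 − 26.04 = 318.87 J
At max height all remaining energy is PE: mgh = E ⇒ h = E/(mg) = 318.87/(4.44 × 9.8) = 7.328 m

h = 7.33 m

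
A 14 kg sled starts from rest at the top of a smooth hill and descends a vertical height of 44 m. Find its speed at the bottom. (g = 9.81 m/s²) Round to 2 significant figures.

Equating total energy at the two states: mgh = ½mv²
v = √(2gh) = √(2 × 9.81 × 44) = √863.28 = 29.38 m/s

v = 29 m/s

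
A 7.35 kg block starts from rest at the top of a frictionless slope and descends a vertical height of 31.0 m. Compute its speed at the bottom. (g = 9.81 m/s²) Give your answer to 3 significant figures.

By conservation of mechanical energy, mgh = ½mv²
v = √(2gh) = √(2 × 9.81 × 31.0) = √608.22 = 24.66 m/s

v = 24.7 m/s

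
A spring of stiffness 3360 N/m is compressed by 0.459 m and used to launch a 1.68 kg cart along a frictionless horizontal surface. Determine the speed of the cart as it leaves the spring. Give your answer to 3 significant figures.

v = 20.5 m/s

Conservation of energy: ½kx² = ½mv²
v = x√(k/m) = 0.459 × √(3360/1.68) = 20.53 m/s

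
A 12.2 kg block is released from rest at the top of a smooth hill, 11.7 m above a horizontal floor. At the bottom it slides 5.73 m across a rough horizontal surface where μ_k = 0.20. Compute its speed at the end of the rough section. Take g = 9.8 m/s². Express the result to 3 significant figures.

Energy bookkeeping (friction removes W_f = μ_k N d):
mgh = ½mv² + μ_k m g d
W_f = μ_k mg d = (0.20)(12.2)(9.8)(5.73) = 137.0 J
½mv² = mgh − W_f = 1398.9 − 137.0 = 1261.8 J
v = √(2 × 1261.8/12.2) = 14.38 m/s

v = 14.4 m/s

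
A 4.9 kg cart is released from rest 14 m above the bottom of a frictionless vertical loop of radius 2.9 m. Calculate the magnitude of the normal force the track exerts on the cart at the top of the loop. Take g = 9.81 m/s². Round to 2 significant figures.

N = 220 N

Energy from release to top (height 2r): mgh = ½mv_top² + mg(2r)
v_top² = 2g(h − 2r) = 2(9.81)(14 − 5.800) = 160.88 m²/s²
At the top, both N and weight point toward the centre: N + mg = mv_top²/r
N = m(v_top²/r − g) = 4.9(160.88/2.9 − 9.81) = 223.8 N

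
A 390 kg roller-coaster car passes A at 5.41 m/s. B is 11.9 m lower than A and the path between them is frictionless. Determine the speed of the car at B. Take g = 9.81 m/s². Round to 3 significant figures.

Mechanical energy is conserved (no friction): ½mv₀² + mgh = ½mv²
v² = v₀² + 2gh = (5.41)² + 2(9.81)(11.9) = 262.75
v = √262.75 = 16.21 m/s

v = 16.2 m/s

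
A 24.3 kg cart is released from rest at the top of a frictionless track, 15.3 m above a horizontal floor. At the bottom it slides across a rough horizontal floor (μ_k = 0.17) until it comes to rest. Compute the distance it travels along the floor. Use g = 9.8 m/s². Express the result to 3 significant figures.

d = 90.0 m

Energy bookkeeping (friction removes W_f = μ_k N d):
At rest all PE has been dissipated by friction: mgh = μ_k m g d
d = h/μ_k = 15.3/0.17 = 90.00 m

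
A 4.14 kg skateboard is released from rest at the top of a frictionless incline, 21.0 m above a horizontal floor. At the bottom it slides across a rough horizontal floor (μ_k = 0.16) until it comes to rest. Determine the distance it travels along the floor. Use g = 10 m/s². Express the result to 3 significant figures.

d = 131 m

Energy bookkeeping (friction removes W_f = μ_k N d):
At rest all PE has been dissipated by friction: mgh = μ_k m g d
d = h/μ_k = 21.0/0.16 = 131.2 m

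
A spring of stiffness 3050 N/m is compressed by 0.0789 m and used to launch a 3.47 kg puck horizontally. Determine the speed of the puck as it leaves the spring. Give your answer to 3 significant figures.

v = 2.34 m/s

The puck leaves the spring when the spring is at natural length, so ½kx² = ½mv²
v = x√(k/m) = 0.0789 × √(3050/3.47) = 2.339 m/s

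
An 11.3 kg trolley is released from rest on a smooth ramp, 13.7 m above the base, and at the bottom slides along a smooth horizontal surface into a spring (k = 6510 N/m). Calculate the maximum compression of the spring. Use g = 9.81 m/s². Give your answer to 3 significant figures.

Gravitational PE at the top equals spring PE at max compression: mgh = ½kx²
x = √(2mgh/k) = √(2 × 11.3 × 9.81 × 13.7 / 6510) = 0.6831 m

x = 0.683 m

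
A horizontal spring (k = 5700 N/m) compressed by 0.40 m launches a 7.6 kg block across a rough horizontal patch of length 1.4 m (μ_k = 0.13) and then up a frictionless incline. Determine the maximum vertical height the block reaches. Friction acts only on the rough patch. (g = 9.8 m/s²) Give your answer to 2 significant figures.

h = 5.9 m

Spring energy: E₀ = ½kx² = ½(5700)(0.40)² = 456.00 J
Friction: W_f = μ_k mg d = (0.13)(7.6)(9.8)(1.4) = 13.56 J
Energy at base of ramp: E = 456.00 − 13.56 = 442.44 J
At max height all remaining energy is PE: mgh = E ⇒ h = E/(mg) = 442.44/(7.6 × 9.8) = 5.940 m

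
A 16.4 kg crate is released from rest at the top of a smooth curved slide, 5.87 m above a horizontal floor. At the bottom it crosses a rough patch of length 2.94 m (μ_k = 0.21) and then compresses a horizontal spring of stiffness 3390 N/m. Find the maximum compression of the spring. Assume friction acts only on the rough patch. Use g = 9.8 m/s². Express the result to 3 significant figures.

x = 0.706 m

Initial energy: E₁ = mgh = (16.4)(9.8)(5.87) = 943.43 J
Friction removes W_f = μ_k mg d = (0.21)(16.4)(9.8)(2.94) = 99.23 J
Energy reaching the spring: E = 943.43 − 99.23 = 844.20 J
At max compression ½kx² = E ⇒ x = √(2E/k) = √(2 × 844.20/3390) = 0.7057 m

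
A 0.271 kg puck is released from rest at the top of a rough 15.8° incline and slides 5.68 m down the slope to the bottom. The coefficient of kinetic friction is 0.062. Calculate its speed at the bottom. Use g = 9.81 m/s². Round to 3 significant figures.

Energy: mgh = ½mv² + W_f, with h = L sinθ and W_f = μ_k (mg cosθ) L
mgh = mgL sinθ = (0.271)(9.81)(5.68)sin15.8° = 4.1115 J
W_f = μ_k mg cosθ · L = (0.062)(0.271)(9.81)cos15.8°·5.68 = 0.9008 J
½mv² = 4.1115 − 0.9008 = 3.2107 J
v = √(2 × 3.2107/0.271) = 4.868 m/s

v = 4.87 m/s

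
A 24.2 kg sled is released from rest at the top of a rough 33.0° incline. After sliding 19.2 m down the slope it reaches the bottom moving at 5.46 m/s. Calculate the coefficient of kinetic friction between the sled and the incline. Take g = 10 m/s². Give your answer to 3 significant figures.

Energy balance down the incline: mg L sinθ − ½mv² = μ_k (mg cosθ) L
mgL sinθ = 2530.6 J; ½mv² = 360.72 J
W_f = 2530.6 − 360.72 = 2170 J
μ_k = W_f/(mg cosθ · L) = 2170/(203.0 × 19.2) = 0.5568

μ_k = 0.557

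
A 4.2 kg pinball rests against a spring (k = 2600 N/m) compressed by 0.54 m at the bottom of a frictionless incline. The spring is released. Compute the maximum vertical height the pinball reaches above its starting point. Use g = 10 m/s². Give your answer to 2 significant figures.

h = 9.0 m

All spring PE becomes gravitational PE at the highest point: ½kx² = mgh
h = kx²/(2mg) = (2600)(0.54)²/(2 × 4.2 × 10) = 9.026 m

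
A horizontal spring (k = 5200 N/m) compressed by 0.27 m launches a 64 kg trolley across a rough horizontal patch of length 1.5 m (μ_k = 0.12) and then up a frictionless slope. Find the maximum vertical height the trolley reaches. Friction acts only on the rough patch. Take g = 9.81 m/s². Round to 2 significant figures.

h = 0.12 m

Spring energy: E₀ = ½kx² = ½(5200)(0.27)² = 189.54 J
Friction: W_f = μ_k mg d = (0.12)(64)(9.81)(1.5) = 113.0 J
Energy at base of ramp: E = 189.54 − 113.0 = 76.529 J
At max height all remaining energy is PE: mgh = E ⇒ h = E/(mg) = 76.529/(64 × 9.81) = 0.1219 m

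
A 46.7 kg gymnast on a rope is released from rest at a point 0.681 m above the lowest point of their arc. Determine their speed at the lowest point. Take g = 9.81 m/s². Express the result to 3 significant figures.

v = 3.66 m/s

Equating total energy at the two states: mgh = ½mv²
v = √(2gh) = √(2 × 9.81 × 0.681) = √13.361 = 3.655 m/s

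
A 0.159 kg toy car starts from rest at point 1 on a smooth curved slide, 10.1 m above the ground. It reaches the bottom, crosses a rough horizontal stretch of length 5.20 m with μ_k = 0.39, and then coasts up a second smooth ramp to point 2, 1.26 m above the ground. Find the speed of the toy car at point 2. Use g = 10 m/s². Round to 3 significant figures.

Energy at 1: mgh₁ = (0.159)(10)(10.1) = 16.059 J
Friction loss: W_f = μ_k mg d = 3.225 J
At 2: ½mv² + mgh₂ = mgh₁ − W_f
½mv² = 16.059 − 3.225 − 2.0034 = 10.831 J
v = √(2 × 10.831/0.159) = 11.67 m/s

v = 11.7 m/s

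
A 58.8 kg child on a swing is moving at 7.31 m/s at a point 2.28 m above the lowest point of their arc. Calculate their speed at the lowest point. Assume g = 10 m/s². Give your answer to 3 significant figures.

Equating total energy at the two states: ½mv₀² + mgh = ½mv²
The mass cancels from both sides.
v² = v₀² + 2gh = (7.31)² + 2(10)(2.28) = 99.036
v = √99.036 = 9.952 m/s

v = 9.95 m/s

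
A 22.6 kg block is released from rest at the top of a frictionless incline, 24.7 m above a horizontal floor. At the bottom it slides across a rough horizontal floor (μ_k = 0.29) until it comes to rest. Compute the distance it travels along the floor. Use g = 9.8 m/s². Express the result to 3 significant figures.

d = 85.2 m

Energy bookkeeping (friction removes W_f = μ_k N d):
At rest all PE has been dissipated by friction: mgh = μ_k m g d
d = h/μ_k = 24.7/0.29 = 85.17 m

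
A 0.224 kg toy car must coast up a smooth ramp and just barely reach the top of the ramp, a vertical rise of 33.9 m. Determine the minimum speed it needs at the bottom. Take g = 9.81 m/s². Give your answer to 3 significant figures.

At the top it is momentarily at rest, so all KE converts to PE: ½mv² = mgh
v = √(2gh) = √(2 × 9.81 × 33.9) = 25.79 m/s

v = 25.8 m/s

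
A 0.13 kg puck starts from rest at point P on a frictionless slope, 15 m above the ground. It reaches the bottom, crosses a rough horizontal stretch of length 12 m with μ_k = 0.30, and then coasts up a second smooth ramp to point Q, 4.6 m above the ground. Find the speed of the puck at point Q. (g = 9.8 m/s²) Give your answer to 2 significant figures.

v = 12 m/s

Energy at P: mgh₁ = (0.13)(9.8)(15) = 19.110 J
Friction loss: W_f = μ_k mg d = 4.586 J
At Q: ½mv² + mgh₂ = mgh₁ − W_f
½mv² = 19.110 − 4.586 − 5.8604 = 8.6632 J
v = √(2 × 8.6632/0.13) = 11.54 m/s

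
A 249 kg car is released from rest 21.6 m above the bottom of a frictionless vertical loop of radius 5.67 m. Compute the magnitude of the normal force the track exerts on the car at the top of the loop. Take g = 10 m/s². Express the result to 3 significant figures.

Energy from release to top (height 2r): mgh = ½mv_top² + mg(2r)
v_top² = 2g(h − 2r) = 2(10)(21.6 − 11.34) = 205.20 m²/s²
At the top, both N and weight point toward the centre: N + mg = mv_top²/r
N = m(v_top²/r − g) = 249(205.20/5.67 − 10) = 6521 N

N = 6520 N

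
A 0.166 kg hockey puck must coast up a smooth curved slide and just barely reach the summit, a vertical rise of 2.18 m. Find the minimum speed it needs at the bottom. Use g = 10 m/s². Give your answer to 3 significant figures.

At the top it is momentarily at rest, so all KE converts to PE: ½mv² = mgh
v = √(2gh) = √(2 × 10 × 2.18) = 6.603 m/s

v = 6.60 m/s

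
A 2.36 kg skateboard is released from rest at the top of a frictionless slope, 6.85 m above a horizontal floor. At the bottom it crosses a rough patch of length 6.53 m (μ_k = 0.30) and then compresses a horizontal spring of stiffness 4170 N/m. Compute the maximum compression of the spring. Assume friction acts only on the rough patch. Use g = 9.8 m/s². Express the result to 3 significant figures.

x = 0.233 m

Initial energy: E₁ = mgh = (2.36)(9.8)(6.85) = 158.43 J
Friction removes W_f = μ_k mg d = (0.30)(2.36)(9.8)(6.53) = 45.31 J
Energy reaching the spring: E = 158.43 − 45.31 = 113.12 J
At max compression ½kx² = E ⇒ x = √(2E/k) = √(2 × 113.12/4170) = 0.2329 m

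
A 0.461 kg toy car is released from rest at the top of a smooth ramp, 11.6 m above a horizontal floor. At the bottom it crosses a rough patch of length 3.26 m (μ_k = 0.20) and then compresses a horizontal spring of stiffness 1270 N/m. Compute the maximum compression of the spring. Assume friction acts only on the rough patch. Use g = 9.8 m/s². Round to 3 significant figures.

Initial energy: E₁ = mgh = (0.461)(9.8)(11.6) = 52.406 J
Friction removes W_f = μ_k mg d = (0.20)(0.461)(9.8)(3.26) = 2.946 J
Energy reaching the spring: E = 52.406 − 2.946 = 49.461 J
At max compression ½kx² = E ⇒ x = √(2E/k) = √(2 × 49.461/1270) = 0.2791 m

x = 0.279 m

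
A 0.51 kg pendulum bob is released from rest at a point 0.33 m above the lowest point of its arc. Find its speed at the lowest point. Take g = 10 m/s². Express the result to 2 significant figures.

Equating total energy at the two states: mgh = ½mv²
v = √(2gh) = √(2 × 10 × 0.33) = √6.6000 = 2.569 m/s

v = 2.6 m/s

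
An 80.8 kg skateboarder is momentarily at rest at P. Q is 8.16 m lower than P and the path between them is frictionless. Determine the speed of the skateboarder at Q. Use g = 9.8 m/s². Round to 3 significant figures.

v = 12.6 m/s

By conservation of mechanical energy, mgh = ½mv²
The mass cancels from both sides.
v = √(2gh) = √(2 × 9.8 × 8.16) = √159.94 = 12.65 m/s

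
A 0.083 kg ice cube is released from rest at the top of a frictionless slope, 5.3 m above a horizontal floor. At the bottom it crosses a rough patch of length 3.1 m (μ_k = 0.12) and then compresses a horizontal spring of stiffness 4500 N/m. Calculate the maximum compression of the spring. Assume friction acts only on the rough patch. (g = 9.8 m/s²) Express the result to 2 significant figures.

Initial energy: E₁ = mgh = (0.083)(9.8)(5.3) = 4.3110 J
Friction removes W_f = μ_k mg d = (0.12)(0.083)(9.8)(3.1) = 0.3026 J
Energy reaching the spring: E = 4.3110 − 0.3026 = 4.0084 J
At max compression ½kx² = E ⇒ x = √(2E/k) = √(2 × 4.0084/4500) = 0.04221 m

x = 0.042 m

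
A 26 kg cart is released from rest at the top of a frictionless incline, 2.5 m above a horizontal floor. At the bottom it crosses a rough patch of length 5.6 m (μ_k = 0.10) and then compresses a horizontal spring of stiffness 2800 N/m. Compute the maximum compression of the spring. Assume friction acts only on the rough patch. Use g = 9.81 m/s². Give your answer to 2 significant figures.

x = 0.59 m

Initial energy: E₁ = mgh = (26)(9.81)(2.5) = 637.65 J
Friction removes W_f = μ_k mg d = (0.10)(26)(9.81)(5.6) = 142.8 J
Energy reaching the spring: E = 637.65 − 142.8 = 494.82 J
At max compression ½kx² = E ⇒ x = √(2E/k) = √(2 × 494.82/2800) = 0.5945 m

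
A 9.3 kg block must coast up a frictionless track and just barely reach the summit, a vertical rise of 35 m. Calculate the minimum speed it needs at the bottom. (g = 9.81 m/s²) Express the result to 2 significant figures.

v = 26 m/s

At the top it is momentarily at rest, so all KE converts to PE: ½mv² = mgh
v = √(2gh) = √(2 × 9.81 × 35) = 26.20 m/s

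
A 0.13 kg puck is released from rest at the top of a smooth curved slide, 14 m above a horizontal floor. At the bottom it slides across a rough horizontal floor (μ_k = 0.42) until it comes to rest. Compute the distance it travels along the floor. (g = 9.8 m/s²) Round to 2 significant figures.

Energy at the top = energy at the end + work done against friction:
At rest all PE has been dissipated by friction: mgh = μ_k m g d
d = h/μ_k = 14/0.42 = 33.33 m

d = 33 m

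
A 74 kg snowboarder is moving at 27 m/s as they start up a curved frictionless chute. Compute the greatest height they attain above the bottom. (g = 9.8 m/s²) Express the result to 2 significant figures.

h = 37 m

By energy conservation, ½mv² = mgh
h = v²/(2g) = 27²/(2 × 9.8) = 37.19 m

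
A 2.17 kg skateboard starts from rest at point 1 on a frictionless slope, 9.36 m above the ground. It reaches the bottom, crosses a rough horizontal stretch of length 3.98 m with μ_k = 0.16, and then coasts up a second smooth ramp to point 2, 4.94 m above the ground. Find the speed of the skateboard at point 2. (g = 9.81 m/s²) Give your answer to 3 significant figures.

v = 8.62 m/s

Energy at 1: mgh₁ = (2.17)(9.81)(9.36) = 199.25 J
Friction loss: W_f = μ_k mg d = 13.56 J
At 2: ½mv² + mgh₂ = mgh₁ − W_f
½mv² = 199.25 − 13.56 − 105.16 = 80.536 J
v = √(2 × 80.536/2.17) = 8.615 m/s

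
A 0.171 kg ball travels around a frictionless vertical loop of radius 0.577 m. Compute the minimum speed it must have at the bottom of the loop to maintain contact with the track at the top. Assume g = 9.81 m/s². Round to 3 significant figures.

v = 5.32 m/s

At the top: mg = mv_top²/r ⇒ v_top² = gr = 5.660 m²/s²
Energy from bottom to top (height 2r): ½mv_bot² = ½mv_top² + mg(2r)
v_bot² = gr + 4gr = 5gr = 28.30
v_bot = √(5gr) = 5.320 m/s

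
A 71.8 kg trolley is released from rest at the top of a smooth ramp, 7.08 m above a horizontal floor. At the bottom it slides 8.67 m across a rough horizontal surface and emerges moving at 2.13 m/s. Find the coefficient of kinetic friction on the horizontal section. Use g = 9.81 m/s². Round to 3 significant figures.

Applying the work–energy principle:
mgh = ½mv² + μ_k m g d
mgh = 4986.9 J; ½mv² = 162.87 J
W_f = 4986.9 − 162.87 = 4824 J
μ_k = W_f/(mg·d) = 4824/(704.4 × 8.67) = 0.7899

μ_k = 0.790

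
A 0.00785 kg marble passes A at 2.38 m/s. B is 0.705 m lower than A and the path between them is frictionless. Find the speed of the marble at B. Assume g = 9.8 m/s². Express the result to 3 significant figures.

v = 4.41 m/s

Energy conservation between the two points: ½mv₀² + mgh = ½mv²
v² = v₀² + 2gh = (2.38)² + 2(9.8)(0.705) = 19.482
v = √19.482 = 4.414 m/s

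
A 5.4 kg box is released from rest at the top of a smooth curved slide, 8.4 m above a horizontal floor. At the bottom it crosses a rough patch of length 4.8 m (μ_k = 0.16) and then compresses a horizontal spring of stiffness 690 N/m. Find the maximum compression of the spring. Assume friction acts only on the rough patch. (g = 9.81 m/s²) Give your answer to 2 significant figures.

Initial energy: E₁ = mgh = (5.4)(9.81)(8.4) = 444.98 J
Friction removes W_f = μ_k mg d = (0.16)(5.4)(9.81)(4.8) = 40.68 J
Energy reaching the spring: E = 444.98 − 40.68 = 404.30 J
At max compression ½kx² = E ⇒ x = √(2E/k) = √(2 × 404.30/690) = 1.083 m

x = 1.1 m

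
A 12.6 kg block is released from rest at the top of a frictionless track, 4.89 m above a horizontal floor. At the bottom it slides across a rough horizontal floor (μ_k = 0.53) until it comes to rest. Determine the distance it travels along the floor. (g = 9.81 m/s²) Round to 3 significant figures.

Applying the work–energy principle:
At rest all PE has been dissipated by friction: mgh = μ_k m g d
d = h/μ_k = 4.89/0.53 = 9.226 m

d = 9.23 m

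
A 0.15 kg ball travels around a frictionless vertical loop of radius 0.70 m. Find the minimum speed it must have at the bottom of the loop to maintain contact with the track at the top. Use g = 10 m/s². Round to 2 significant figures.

At the top: mg = mv_top²/r ⇒ v_top² = gr = 7.000 m²/s²
Energy from bottom to top (height 2r): ½mv_bot² = ½mv_top² + mg(2r)
v_bot² = gr + 4gr = 5gr = 35.00
v_bot = √(5gr) = 5.916 m/s

v = 5.9 m/s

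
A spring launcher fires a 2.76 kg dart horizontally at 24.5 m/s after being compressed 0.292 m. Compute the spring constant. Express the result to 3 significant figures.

k = 19400 N/m

Spring PE at full compression equals KE at release: ½kx² = ½mv²
k = mv²/x² = (2.76)(24.5)²/(0.292)² = 19430 N/m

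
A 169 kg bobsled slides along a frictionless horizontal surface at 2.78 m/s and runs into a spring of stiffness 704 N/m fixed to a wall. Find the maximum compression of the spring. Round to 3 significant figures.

Conservation of energy between contact and max compression: ½mv² = ½kx²
x = v√(m/k) = 2.78 × √(169/704) = 1.362 m

x = 1.36 m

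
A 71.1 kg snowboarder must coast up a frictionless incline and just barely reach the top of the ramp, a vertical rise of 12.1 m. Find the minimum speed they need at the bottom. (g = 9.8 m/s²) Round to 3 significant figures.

At the top they are momentarily at rest, so all KE converts to PE: ½mv² = mgh
v = √(2gh) = √(2 × 9.8 × 12.1) = 15.40 m/s

v = 15.4 m/s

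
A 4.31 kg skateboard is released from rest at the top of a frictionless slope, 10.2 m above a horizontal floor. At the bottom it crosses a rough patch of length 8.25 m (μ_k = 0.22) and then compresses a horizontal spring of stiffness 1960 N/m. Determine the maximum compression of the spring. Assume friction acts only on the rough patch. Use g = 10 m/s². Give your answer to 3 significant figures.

x = 0.607 m

Initial energy: E₁ = mgh = (4.31)(10)(10.2) = 439.62 J
Friction removes W_f = μ_k mg d = (0.22)(4.31)(10)(8.25) = 78.23 J
Energy reaching the spring: E = 439.62 − 78.23 = 361.39 J
At max compression ½kx² = E ⇒ x = √(2E/k) = √(2 × 361.39/1960) = 0.6073 m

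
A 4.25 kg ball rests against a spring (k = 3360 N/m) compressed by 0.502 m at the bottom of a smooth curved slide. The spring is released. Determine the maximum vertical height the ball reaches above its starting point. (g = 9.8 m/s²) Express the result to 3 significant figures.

h = 10.2 m

Energy conservation from release to the highest point: ½kx² = mgh
h = kx²/(2mg) = (3360)(0.502)²/(2 × 4.25 × 9.8) = 10.16 m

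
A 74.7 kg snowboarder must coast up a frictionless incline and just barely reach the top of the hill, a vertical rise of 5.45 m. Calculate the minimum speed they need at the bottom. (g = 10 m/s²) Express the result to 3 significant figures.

At the top they are momentarily at rest, so all KE converts to PE: ½mv² = mgh
v = √(2gh) = √(2 × 10 × 5.45) = 10.44 m/s

v = 10.4 m/s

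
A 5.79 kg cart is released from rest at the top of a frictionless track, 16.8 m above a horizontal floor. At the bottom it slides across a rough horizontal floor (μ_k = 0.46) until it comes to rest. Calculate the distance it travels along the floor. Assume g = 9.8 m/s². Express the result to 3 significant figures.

d = 36.5 m

Energy at the top = energy at the end + work done against friction:
At rest all PE has been dissipated by friction: mgh = μ_k m g d
d = h/μ_k = 16.8/0.46 = 36.52 m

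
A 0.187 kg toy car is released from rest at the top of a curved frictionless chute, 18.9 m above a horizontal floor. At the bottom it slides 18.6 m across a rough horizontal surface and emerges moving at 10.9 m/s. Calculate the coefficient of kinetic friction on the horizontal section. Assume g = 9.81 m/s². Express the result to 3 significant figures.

Energy bookkeeping (friction removes W_f = μ_k N d):
mgh = ½mv² + μ_k m g d
mgh = 34.671 J; ½mv² = 11.109 J
W_f = 34.671 − 11.109 = 23.56 J
μ_k = W_f/(mg·d) = 23.56/(1.834 × 18.6) = 0.6906

μ_k = 0.691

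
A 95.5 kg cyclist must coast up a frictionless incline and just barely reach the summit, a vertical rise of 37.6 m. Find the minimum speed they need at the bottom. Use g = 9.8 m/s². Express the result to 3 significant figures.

v = 27.1 m/s

At the top they are momentarily at rest, so all KE converts to PE: ½mv² = mgh
v = √(2gh) = √(2 × 9.8 × 37.6) = 27.15 m/s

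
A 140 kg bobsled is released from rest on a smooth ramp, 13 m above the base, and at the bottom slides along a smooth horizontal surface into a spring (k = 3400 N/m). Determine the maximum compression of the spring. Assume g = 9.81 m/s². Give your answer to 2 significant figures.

At max compression the bobsled is momentarily at rest: mgh = ½kx²
x = √(2mgh/k) = √(2 × 140 × 9.81 × 13 / 3400) = 3.241 m

x = 3.2 m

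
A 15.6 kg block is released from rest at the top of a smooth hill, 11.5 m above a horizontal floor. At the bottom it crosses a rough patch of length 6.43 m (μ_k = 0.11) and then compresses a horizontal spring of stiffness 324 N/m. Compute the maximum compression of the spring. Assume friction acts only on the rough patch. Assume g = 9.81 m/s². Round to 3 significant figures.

Initial energy: E₁ = mgh = (15.6)(9.81)(11.5) = 1759.9 J
Friction removes W_f = μ_k mg d = (0.11)(15.6)(9.81)(6.43) = 108.2 J
Energy reaching the spring: E = 1759.9 − 108.2 = 1651.7 J
At max compression ½kx² = E ⇒ x = √(2E/k) = √(2 × 1651.7/324) = 3.193 m

x = 3.19 m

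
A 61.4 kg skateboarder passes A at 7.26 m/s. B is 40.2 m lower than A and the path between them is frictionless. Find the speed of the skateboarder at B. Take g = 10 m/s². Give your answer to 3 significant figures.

v = 29.3 m/s

Energy conservation between the two points: ½mv₀² + mgh = ½mv²
The mass cancels from both sides.
v² = v₀² + 2gh = (7.26)² + 2(10)(40.2) = 856.71
v = √856.71 = 29.27 m/s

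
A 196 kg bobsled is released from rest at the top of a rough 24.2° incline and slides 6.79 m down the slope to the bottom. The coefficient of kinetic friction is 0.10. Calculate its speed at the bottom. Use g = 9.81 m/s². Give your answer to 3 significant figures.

Taking the bottom as reference, mgh = ½mv² + μ_k N L with h = L sinθ, N = mg cosθ:
mgh = mgL sinθ = (196)(9.81)(6.79)sin24.2° = 5351.8 J
W_f = μ_k mg cosθ · L = (0.10)(196)(9.81)cos24.2°·6.79 = 1191 J
½mv² = 5351.8 − 1191 = 4160.9 J
v = √(2 × 4160.9/196) = 6.516 m/s

v = 6.52 m/s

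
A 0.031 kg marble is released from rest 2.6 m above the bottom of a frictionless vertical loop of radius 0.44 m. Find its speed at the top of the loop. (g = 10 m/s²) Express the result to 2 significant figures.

Energy conservation: mgh = ½mv_top² + mg(2r)
v_top² = 2g(h − 2r) = 2(10)(2.6 − 0.8800) = 34.40
v_top = 5.865 m/s

v = 5.9 m/s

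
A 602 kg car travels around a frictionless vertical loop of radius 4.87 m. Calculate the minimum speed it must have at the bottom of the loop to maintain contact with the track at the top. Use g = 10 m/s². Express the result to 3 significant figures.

At the top: mg = mv_top²/r ⇒ v_top² = gr = 48.70 m²/s²
Energy from bottom to top (height 2r): ½mv_bot² = ½mv_top² + mg(2r)
v_bot² = gr + 4gr = 5gr = 243.5
v_bot = √(5gr) = 15.60 m/s

v = 15.6 m/s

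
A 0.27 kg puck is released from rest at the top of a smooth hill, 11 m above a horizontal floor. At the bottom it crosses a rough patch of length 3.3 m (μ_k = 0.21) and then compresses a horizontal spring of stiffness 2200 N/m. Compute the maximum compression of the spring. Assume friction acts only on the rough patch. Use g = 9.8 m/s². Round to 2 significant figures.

x = 0.16 m

Initial energy: E₁ = mgh = (0.27)(9.8)(11) = 29.106 J
Friction removes W_f = μ_k mg d = (0.21)(0.27)(9.8)(3.3) = 1.834 J
Energy reaching the spring: E = 29.106 − 1.834 = 27.272 J
At max compression ½kx² = E ⇒ x = √(2E/k) = √(2 × 27.272/2200) = 0.1575 m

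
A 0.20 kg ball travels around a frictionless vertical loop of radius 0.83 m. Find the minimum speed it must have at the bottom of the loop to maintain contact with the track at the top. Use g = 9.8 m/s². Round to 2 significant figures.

At the top: mg = mv_top²/r ⇒ v_top² = gr = 8.134 m²/s²
Energy from bottom to top (height 2r): ½mv_bot² = ½mv_top² + mg(2r)
v_bot² = gr + 4gr = 5gr = 40.67
v_bot = √(5gr) = 6.377 m/s

v = 6.4 m/s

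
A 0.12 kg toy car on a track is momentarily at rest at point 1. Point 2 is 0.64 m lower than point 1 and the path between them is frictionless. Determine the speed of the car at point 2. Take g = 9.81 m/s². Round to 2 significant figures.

Energy conservation between the two points: mgh = ½mv²
v = √(2gh) = √(2 × 9.81 × 0.64) = √12.557 = 3.544 m/s

v = 3.5 m/s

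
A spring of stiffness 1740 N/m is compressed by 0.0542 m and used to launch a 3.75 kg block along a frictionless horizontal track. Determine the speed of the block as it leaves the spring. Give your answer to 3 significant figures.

Spring PE converts entirely to kinetic energy: ½kx² = ½mv²
v = x√(k/m) = 0.0542 × √(1740/3.75) = 1.168 m/s

v = 1.17 m/s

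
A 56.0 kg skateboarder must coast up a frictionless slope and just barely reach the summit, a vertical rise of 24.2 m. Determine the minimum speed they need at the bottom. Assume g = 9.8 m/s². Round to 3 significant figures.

At the top they are momentarily at rest, so all KE converts to PE: ½mv² = mgh
v = √(2gh) = √(2 × 9.8 × 24.2) = 21.78 m/s

v = 21.8 m/s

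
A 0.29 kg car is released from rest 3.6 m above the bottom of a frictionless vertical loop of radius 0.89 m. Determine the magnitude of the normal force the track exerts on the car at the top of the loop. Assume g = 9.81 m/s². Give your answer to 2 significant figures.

N = 8.8 N

Energy from release to top (height 2r): mgh = ½mv_top² + mg(2r)
v_top² = 2g(h − 2r) = 2(9.81)(3.6 − 1.780) = 35.708 m²/s²
At the top, both N and weight point toward the centre: N + mg = mv_top²/r
N = m(v_top²/r − g) = 0.29(35.708/0.89 − 9.81) = 8.790 N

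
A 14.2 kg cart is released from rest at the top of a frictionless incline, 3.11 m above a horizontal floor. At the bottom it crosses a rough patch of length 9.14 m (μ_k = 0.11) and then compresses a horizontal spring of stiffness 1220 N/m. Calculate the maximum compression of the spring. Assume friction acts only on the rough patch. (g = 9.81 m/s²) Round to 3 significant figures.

x = 0.693 m

Initial energy: E₁ = mgh = (14.2)(9.81)(3.11) = 433.23 J
Friction removes W_f = μ_k mg d = (0.11)(14.2)(9.81)(9.14) = 140.1 J
Energy reaching the spring: E = 433.23 − 140.1 = 293.17 J
At max compression ½kx² = E ⇒ x = √(2E/k) = √(2 × 293.17/1220) = 0.6933 m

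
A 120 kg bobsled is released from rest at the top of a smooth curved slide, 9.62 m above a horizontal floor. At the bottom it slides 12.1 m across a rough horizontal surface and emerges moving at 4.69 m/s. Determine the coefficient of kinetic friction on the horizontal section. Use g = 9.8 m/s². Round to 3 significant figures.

μ_k = 0.702

Applying the work–energy principle:
mgh = ½mv² + μ_k m g d
mgh = 11313 J; ½mv² = 1319.8 J
W_f = 11313 − 1319.8 = 9993 J
μ_k = W_f/(mg·d) = 9993/(1176 × 12.1) = 0.7023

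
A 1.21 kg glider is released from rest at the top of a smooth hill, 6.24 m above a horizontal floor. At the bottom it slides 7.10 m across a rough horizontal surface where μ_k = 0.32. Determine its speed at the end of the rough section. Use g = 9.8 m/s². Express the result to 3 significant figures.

Applying the work–energy principle:
mgh = ½mv² + μ_k m g d
W_f = μ_k mg d = (0.32)(1.21)(9.8)(7.10) = 26.94 J
½mv² = mgh − W_f = 73.994 − 26.94 = 47.053 J
v = √(2 × 47.053/1.21) = 8.819 m/s

v = 8.82 m/s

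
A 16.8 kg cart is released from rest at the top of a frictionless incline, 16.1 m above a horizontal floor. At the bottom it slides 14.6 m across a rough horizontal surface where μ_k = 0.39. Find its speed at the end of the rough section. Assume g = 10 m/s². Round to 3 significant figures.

Energy bookkeeping (friction removes W_f = μ_k N d):
mgh = ½mv² + μ_k m g d
W_f = μ_k mg d = (0.39)(16.8)(10)(14.6) = 956.6 J
½mv² = mgh − W_f = 2704.8 − 956.6 = 1748.2 J
v = √(2 × 1748.2/16.8) = 14.43 m/s

v = 14.4 m/s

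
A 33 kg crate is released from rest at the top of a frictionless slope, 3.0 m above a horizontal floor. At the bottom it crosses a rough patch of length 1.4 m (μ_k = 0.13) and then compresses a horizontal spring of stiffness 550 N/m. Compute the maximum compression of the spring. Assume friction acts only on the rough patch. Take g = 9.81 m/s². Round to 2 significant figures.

Initial energy: E₁ = mgh = (33)(9.81)(3.0) = 971.19 J
Friction removes W_f = μ_k mg d = (0.13)(33)(9.81)(1.4) = 58.92 J
Energy reaching the spring: E = 971.19 − 58.92 = 912.27 J
At max compression ½kx² = E ⇒ x = √(2E/k) = √(2 × 912.27/550) = 1.821 m

x = 1.8 m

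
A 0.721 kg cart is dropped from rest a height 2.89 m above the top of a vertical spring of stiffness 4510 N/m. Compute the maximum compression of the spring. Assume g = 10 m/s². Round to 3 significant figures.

x = 0.0977 m

Take the reference level at the top of the uncompressed spring. At max compression the cart has fallen H + x and is momentarily at rest:
mg(H + x) = ½kx²
½(4510)x² − (0.721)(10)x − (0.721)(10)(2.89) = 0
2255x² − 7.210x − 20.84 = 0
x = [7.210 + √(51.98 + 187949)]/(2 × 2255) = 0.09774 m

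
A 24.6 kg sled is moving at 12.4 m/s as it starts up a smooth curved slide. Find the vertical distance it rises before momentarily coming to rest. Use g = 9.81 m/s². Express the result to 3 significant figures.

h = 7.84 m

Setting KE at the bottom equal to PE gained: ½mv² = mgh
h = v²/(2g) = 12.4²/(2 × 9.81) = 7.837 m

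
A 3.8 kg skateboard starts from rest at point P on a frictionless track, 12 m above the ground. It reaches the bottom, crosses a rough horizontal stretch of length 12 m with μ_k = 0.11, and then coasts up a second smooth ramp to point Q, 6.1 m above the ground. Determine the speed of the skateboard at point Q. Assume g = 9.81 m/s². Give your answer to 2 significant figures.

v = 9.5 m/s

Energy at P: mgh₁ = (3.8)(9.81)(12) = 447.34 J
Friction loss: W_f = μ_k mg d = 49.21 J
At Q: ½mv² + mgh₂ = mgh₁ − W_f
½mv² = 447.34 − 49.21 − 227.40 = 170.73 J
v = √(2 × 170.73/3.8) = 9.479 m/s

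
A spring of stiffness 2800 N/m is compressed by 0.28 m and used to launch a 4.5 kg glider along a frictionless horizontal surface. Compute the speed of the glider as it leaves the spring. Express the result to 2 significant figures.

Conservation of energy: ½kx² = ½mv²
v = x√(k/m) = 0.28 × √(2800/4.5) = 6.984 m/s

v = 7.0 m/s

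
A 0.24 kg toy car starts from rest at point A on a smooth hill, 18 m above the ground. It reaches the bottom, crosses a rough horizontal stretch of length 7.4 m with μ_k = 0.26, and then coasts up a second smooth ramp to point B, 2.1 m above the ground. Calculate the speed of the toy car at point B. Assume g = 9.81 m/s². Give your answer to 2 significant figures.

Energy at A: mgh₁ = (0.24)(9.81)(18) = 42.379 J
Friction loss: W_f = μ_k mg d = 4.530 J
At B: ½mv² + mgh₂ = mgh₁ − W_f
½mv² = 42.379 − 4.530 − 4.9442 = 32.905 J
v = √(2 × 32.905/0.24) = 16.56 m/s

v = 17 m/s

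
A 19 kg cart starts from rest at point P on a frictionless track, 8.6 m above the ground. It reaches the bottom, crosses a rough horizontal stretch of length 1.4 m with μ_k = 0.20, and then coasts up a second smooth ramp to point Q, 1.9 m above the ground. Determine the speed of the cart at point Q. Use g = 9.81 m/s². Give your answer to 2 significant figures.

Energy at P: mgh₁ = (19)(9.81)(8.6) = 1603.0 J
Friction loss: W_f = μ_k mg d = 52.19 J
At Q: ½mv² + mgh₂ = mgh₁ − W_f
½mv² = 1603.0 − 52.19 − 354.14 = 1196.6 J
v = √(2 × 1196.6/19) = 11.22 m/s

v = 11 m/s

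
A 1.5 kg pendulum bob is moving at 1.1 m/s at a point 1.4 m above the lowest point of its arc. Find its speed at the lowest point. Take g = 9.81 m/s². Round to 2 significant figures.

v = 5.4 m/s

Energy conservation between the two points: ½mv₀² + mgh = ½mv²
v² = v₀² + 2gh = (1.1)² + 2(9.81)(1.4) = 28.678
v = √28.678 = 5.355 m/s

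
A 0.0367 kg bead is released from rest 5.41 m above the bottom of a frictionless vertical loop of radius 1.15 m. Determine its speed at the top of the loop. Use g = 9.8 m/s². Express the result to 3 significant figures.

v = 7.81 m/s

Energy conservation: mgh = ½mv_top² + mg(2r)
v_top² = 2g(h − 2r) = 2(9.8)(5.41 − 2.300) = 60.96
v_top = 7.807 m/s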